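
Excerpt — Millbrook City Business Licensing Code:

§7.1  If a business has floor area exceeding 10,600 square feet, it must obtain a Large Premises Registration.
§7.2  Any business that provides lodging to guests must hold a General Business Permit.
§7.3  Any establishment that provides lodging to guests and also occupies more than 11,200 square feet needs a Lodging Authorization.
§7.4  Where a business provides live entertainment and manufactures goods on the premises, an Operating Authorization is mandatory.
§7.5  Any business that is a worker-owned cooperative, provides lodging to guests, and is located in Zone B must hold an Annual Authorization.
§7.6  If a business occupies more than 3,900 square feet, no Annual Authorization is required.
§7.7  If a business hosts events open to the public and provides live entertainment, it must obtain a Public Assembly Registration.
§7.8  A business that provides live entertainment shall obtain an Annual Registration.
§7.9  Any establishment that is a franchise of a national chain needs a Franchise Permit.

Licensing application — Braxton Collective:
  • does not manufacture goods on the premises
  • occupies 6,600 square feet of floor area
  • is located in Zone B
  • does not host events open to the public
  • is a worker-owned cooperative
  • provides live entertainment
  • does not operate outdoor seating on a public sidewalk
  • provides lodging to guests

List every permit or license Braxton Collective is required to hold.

Annual Registration, General Business Permit

§7.1 floor area 6,600 square feet ≤ 10,600 square feet → Large Premises Registration not required.
§7.2 provides lodging to guests → General Business Permit required.
§7.3 provides lodging to guests; floor area 6,600 square feet ≤ 11,200 square feet → Lodging Authorization not required.
§7.4 provides live entertainment; does not manufacture goods on the premises → Operating Authorization not required.
§7.5 is a worker-owned cooperative; provides lodging to guests; is located in Zone B → Annual Authorization required.
§7.6 floor area 6,600 square feet > 3,900 square feet → exempt from Annual Authorization.
§7.7 does not host events open to the public; provides live entertainment → Public Assembly Registration not required.
§7.8 provides live entertainment → Annual Registration required.
§7.9 is a worker-owned cooperative (not: is a franchise of a national chain) → Franchise Permit not required.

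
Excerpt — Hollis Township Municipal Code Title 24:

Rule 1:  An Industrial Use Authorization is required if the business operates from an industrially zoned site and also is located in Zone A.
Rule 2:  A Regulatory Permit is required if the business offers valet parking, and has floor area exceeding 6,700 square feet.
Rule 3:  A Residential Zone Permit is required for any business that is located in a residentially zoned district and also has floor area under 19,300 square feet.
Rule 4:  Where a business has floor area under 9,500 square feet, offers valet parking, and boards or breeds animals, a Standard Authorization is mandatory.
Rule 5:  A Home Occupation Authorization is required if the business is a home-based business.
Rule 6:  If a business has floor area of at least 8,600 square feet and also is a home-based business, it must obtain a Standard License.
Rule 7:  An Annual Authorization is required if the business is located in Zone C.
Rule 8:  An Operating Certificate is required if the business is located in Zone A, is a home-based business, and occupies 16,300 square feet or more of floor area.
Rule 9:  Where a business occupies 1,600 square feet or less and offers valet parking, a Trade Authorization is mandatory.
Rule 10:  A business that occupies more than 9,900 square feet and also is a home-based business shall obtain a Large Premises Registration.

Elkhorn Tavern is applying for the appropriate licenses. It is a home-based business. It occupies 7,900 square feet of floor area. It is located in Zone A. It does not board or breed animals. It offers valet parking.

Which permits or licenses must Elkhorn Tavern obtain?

Home Occupation Authorization, Regulatory Permit

Rule 1: is a home-based business (not: operates from an industrially zoned site); is located in Zone A → Industrial Use Authorization not required.
Rule 2: offers valet parking; floor area 7,900 square feet > 6,700 square feet → Regulatory Permit required.
Rule 3: is located in Zone A (not: is located in a residentially zoned district); floor area 7,900 square feet < 19,300 square feet → Residential Zone Permit not required.
Rule 4: floor area 7,900 square feet < 9,500 square feet; offers valet parking; does not board or breed animals → Standard Authorization not required.
Rule 5: is a home-based business → Home Occupation Authorization required.
Rule 6: floor area 7,900 square feet < 8,600 square feet; is a home-based business → Standard License not required.
Rule 7: is located in Zone A (not: is located in Zone C) → Annual Authorization not required.
Rule 8: is located in Zone A; is a home-based business; floor area 7,900 square feet < 16,300 square feet → Operating Certificate not required.
Rule 9: floor area 7,900 square feet > 1,600 square feet; offers valet parking → Trade Authorization not required.
Rule 10: floor area 7,900 square feet ≤ 9,900 square feet; is a home-based business → Large Premises Registration not required.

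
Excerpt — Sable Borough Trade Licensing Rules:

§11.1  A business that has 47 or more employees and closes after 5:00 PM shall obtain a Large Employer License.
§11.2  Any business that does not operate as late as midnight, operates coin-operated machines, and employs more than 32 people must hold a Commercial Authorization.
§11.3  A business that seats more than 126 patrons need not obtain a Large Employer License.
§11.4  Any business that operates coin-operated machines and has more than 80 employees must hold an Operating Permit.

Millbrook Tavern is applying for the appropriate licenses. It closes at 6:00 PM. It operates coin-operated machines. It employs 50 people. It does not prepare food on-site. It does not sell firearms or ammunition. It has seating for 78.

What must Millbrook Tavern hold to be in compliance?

§11.1 employees 50 ≥ 47; closes 6:00 PM, after 5:00 PM → Large Employer License required.
§11.2 closes 6:00 PM, at/before midnight; operates coin-operated machines; employees 50 > 32 → Commercial Authorization required.
§11.3 seating 78 ≤ 126 → Large Employer License exemption does not apply.
§11.4 operates coin-operated machines; employees 50 ≤ 80 → Operating Permit not required.

Commercial Authorization, Large Employer License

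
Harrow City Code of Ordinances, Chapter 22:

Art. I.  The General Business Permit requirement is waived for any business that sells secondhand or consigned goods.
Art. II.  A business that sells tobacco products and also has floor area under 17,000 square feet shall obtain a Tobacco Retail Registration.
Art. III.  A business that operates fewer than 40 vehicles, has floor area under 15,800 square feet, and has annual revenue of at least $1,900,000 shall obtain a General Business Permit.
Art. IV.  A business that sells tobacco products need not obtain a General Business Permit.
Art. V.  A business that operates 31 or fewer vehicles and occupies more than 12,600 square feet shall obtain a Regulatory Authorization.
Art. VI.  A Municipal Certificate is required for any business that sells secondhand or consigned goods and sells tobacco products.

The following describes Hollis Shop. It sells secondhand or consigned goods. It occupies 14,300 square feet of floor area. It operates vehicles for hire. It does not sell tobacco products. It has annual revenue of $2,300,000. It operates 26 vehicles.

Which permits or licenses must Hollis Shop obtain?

Regulatory Authorization

Art. I. sells secondhand or consigned goods → exempt from General Business Permit.
Art. II. does not sell tobacco products; floor area 14,300 square feet < 17,000 square feet → Tobacco Retail Registration not required.
Art. III. vehicles 26 < 40; floor area 14,300 square feet < 15,800 square feet; revenue $2,300,000 ≥ $1,900,000 → General Business Permit required.
Art. IV. does not sell tobacco products → General Business Permit exemption does not apply.
Art. V. vehicles 26 ≤ 31; floor area 14,300 square feet > 12,600 square feet → Regulatory Authorization required.
Art. VI. sells secondhand or consigned goods; does not sell tobacco products → Municipal Certificate not required.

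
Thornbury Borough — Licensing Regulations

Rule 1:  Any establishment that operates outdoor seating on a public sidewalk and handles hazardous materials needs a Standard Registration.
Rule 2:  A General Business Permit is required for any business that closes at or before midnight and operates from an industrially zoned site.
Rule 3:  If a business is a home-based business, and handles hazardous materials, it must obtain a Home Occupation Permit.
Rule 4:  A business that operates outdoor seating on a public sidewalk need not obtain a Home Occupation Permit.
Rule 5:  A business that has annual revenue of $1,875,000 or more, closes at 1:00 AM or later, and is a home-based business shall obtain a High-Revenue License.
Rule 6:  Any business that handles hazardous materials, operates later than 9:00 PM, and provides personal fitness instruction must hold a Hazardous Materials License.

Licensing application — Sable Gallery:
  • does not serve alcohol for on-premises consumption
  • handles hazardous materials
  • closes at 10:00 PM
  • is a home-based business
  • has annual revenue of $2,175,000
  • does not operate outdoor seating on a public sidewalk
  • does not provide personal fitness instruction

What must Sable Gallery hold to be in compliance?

Rule 1: does not operate outdoor seating on a public sidewalk; handles hazardous materials → Standard Registration not required.
Rule 2: closes 10:00 PM, at/before midnight; is a home-based business (not: operates from an industrially zoned site) → General Business Permit not required.
Rule 3: is a home-based business; handles hazardous materials → Home Occupation Permit required.
Rule 4: does not operate outdoor seating on a public sidewalk → Home Occupation Permit exemption does not apply.
Rule 5: revenue $2,175,000 ≥ $1,875,000; closes 10:00 PM, at/before 1:00 AM; is a home-based business → High-Revenue License not required.
Rule 6: handles hazardous materials; closes 10:00 PM, after 9:00 PM; does not provide personal fitness instruction → Hazardous Materials License not required.

Home Occupation Permit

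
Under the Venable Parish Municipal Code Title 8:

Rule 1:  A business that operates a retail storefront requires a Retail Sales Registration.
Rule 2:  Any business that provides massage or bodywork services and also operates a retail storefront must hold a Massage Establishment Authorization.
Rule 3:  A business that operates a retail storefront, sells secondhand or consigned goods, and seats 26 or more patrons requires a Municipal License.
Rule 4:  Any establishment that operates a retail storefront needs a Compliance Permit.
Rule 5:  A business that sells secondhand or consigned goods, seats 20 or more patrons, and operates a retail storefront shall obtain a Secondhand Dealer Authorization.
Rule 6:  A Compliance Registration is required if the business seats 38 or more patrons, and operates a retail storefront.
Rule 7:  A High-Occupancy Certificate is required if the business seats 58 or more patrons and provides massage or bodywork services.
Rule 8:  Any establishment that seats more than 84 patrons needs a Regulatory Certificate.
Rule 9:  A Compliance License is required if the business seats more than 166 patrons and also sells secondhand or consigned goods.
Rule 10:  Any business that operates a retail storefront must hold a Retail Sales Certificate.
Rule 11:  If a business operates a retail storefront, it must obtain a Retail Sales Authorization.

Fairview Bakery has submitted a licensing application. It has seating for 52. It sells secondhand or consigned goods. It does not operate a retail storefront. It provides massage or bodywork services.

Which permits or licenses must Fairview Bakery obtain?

Rule 1: does not operate a retail storefront → Retail Sales Registration not required.
Rule 2: provides massage or bodywork services; does not operate a retail storefront → Massage Establishment Authorization not required.
Rule 3: does not operate a retail storefront; sells secondhand or consigned goods; seating 52 ≥ 26 → Municipal License not required.
Rule 4: does not operate a retail storefront → Compliance Permit not required.
Rule 5: sells secondhand or consigned goods; seating 52 ≥ 20; does not operate a retail storefront → Secondhand Dealer Authorization not required.
Rule 6: seating 52 ≥ 38; does not operate a retail storefront → Compliance Registration not required.
Rule 7: seating 52 < 58; provides massage or bodywork services → High-Occupancy Certificate not required.
Rule 8: seating 52 ≤ 84 → Regulatory Certificate not required.
Rule 9: seating 52 ≤ 166; sells secondhand or consigned goods → Compliance License not required.
Rule 10: does not operate a retail storefront → Retail Sales Certificate not required.
Rule 11: does not operate a retail storefront → Retail Sales Authorization not required.

None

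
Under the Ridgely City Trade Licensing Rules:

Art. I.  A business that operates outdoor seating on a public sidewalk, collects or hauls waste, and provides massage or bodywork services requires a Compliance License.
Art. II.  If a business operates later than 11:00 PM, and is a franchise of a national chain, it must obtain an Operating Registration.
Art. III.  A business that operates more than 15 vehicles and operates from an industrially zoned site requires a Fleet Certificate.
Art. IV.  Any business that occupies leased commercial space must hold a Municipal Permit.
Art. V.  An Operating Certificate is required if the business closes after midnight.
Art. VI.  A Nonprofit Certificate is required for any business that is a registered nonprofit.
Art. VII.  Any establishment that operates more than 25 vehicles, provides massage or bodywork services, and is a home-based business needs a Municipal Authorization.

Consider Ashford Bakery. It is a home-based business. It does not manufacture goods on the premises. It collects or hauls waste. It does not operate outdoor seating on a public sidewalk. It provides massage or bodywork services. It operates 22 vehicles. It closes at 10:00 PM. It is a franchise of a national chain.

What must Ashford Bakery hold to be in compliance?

None

Art. I. does not operate outdoor seating on a public sidewalk; collects or hauls waste; provides massage or bodywork services → Compliance License not required.
Art. II. closes 10:00 PM, at/before 11:00 PM; is a franchise of a national chain → Operating Registration not required.
Art. III. vehicles 22 > 15; is a home-based business (not: operates from an industrially zoned site) → Fleet Certificate not required.
Art. IV. is a home-based business (not: occupies leased commercial space) → Municipal Permit not required.
Art. V. closes 10:00 PM, at/before midnight → Operating Certificate not required.
Art. VI. is a franchise of a national chain (not: is a registered nonprofit) → Nonprofit Certificate not required.
Art. VII. vehicles 22 ≤ 25; provides massage or bodywork services; is a home-based business → Municipal Authorization not required.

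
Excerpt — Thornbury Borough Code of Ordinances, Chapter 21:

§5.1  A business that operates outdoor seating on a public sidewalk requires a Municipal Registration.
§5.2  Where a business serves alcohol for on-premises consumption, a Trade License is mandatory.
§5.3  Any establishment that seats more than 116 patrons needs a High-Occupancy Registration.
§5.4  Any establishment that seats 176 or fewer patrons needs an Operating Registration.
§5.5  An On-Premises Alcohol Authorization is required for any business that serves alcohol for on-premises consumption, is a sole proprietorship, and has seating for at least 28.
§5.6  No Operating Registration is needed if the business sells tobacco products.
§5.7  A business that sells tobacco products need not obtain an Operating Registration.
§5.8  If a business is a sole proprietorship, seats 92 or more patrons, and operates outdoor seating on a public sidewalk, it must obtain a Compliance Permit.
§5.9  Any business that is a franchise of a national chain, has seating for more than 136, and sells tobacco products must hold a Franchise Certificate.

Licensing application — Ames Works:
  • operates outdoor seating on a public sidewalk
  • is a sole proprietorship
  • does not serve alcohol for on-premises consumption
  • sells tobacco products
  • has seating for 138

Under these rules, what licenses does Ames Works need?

Compliance Permit, High-Occupancy Registration, Municipal Registration

§5.1 operates outdoor seating on a public sidewalk → Municipal Registration required.
§5.2 does not serve alcohol for on-premises consumption → Trade License not required.
§5.3 seating 138 > 116 → High-Occupancy Registration required.
§5.4 seating 138 ≤ 176 → Operating Registration required.
§5.5 does not serve alcohol for on-premises consumption; is a sole proprietorship; seating 138 ≥ 28 → On-Premises Alcohol Authorization not required.
§5.6 sells tobacco products → exempt from Operating Registration.
§5.7 sells tobacco products → exempt from Operating Registration.
§5.8 is a sole proprietorship; seating 138 ≥ 92; operates outdoor seating on a public sidewalk → Compliance Permit required.
§5.9 is a sole proprietorship (not: is a franchise of a national chain); seating 138 > 136; sells tobacco products → Franchise Certificate not required.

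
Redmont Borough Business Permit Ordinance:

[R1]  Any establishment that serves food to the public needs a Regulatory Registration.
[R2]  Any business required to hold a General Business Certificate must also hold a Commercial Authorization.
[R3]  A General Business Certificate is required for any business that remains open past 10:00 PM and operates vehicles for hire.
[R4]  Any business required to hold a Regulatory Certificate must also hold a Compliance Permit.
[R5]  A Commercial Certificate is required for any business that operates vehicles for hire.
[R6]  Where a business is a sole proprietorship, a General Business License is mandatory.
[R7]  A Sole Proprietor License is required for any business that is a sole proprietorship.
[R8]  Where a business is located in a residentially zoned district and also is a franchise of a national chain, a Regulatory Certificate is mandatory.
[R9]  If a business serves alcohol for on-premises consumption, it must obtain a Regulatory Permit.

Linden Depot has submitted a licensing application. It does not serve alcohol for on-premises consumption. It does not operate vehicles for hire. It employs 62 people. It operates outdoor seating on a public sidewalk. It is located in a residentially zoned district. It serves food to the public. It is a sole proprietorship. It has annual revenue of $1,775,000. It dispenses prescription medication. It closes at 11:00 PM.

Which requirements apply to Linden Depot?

General Business License, Regulatory Registration, Sole Proprietor License

[R1] serves food to the public → Regulatory Registration required.
[R2] General Business Certificate is not required → no effect.
[R3] closes 11:00 PM, after 10:00 PM; does not operate vehicles for hire → General Business Certificate not required.
[R4] Regulatory Certificate is not required → no effect.
[R5] does not operate vehicles for hire → Commercial Certificate not required.
[R6] is a sole proprietorship → General Business License required.
[R7] is a sole proprietorship → Sole Proprietor License required.
[R8] is located in a residentially zoned district; is a sole proprietorship (not: is a franchise of a national chain) → Regulatory Certificate not required.
[R9] does not serve alcohol for on-premises consumption → Regulatory Permit not required.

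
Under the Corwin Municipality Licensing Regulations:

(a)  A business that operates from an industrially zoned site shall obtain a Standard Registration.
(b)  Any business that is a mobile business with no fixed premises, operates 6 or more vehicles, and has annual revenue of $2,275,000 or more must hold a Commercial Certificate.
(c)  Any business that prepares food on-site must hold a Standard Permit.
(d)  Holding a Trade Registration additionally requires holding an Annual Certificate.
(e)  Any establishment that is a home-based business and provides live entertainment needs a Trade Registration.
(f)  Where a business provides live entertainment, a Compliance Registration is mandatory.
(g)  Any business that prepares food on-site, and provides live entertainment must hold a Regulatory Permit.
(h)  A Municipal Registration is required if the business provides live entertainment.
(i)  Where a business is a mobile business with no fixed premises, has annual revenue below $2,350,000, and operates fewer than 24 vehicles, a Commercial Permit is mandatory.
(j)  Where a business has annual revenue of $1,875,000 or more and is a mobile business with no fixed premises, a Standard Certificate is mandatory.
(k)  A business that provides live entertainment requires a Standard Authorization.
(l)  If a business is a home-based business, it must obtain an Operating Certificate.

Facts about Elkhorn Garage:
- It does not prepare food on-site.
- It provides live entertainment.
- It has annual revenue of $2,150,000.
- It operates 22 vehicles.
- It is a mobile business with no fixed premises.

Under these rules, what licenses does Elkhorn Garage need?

Commercial Permit, Compliance Registration, Municipal Registration, Standard Authorization, Standard Certificate

(a) is a mobile business with no fixed premises (not: operates from an industrially zoned site) → Standard Registration not required.
(b) is a mobile business with no fixed premises; vehicles 22 ≥ 6; revenue $2,150,000 < $2,275,000 → Commercial Certificate not required.
(c) does not prepare food on-site → Standard Permit not required.
(d) Trade Registration is not required → no effect.
(e) is a mobile business with no fixed premises (not: is a home-based business); provides live entertainment → Trade Registration not required.
(f) provides live entertainment → Compliance Registration required.
(g) does not prepare food on-site; provides live entertainment → Regulatory Permit not required.
(h) provides live entertainment → Municipal Registration required.
(i) is a mobile business with no fixed premises; revenue $2,150,000 < $2,350,000; vehicles 22 < 24 → Commercial Permit required.
(j) revenue $2,150,000 ≥ $1,875,000; is a mobile business with no fixed premises → Standard Certificate required.
(k) provides live entertainment → Standard Authorization required.
(l) is a mobile business with no fixed premises (not: is a home-based business) → Operating Certificate not required.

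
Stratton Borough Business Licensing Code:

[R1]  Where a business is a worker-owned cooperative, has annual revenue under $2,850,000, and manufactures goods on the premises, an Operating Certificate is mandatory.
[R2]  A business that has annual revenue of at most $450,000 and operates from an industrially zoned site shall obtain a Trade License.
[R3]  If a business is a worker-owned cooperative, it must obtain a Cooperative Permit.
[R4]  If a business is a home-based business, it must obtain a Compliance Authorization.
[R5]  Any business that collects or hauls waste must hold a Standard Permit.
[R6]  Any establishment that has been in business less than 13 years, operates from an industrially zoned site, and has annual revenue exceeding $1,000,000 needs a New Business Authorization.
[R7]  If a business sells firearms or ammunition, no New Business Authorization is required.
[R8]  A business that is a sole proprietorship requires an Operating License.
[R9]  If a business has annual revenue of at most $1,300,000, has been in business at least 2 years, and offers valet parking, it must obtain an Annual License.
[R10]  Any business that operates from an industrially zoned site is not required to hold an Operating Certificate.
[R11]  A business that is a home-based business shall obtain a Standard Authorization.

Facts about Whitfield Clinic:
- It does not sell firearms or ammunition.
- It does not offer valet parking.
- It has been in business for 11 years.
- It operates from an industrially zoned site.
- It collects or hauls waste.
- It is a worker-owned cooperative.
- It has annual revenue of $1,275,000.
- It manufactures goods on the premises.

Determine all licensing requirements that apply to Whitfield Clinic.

[R1] is a worker-owned cooperative; revenue $1,275,000 < $2,850,000; manufactures goods on the premises → Operating Certificate required.
[R2] revenue $1,275,000 > $450,000; operates from an industrially zoned site → Trade License not required.
[R3] is a worker-owned cooperative → Cooperative Permit required.
[R4] operates from an industrially zoned site (not: is a home-based business) → Compliance Authorization not required.
[R5] collects or hauls waste → Standard Permit required.
[R6] years in business 11 < 13; operates from an industrially zoned site; revenue $1,275,000 > $1,000,000 → New Business Authorization required.
[R7] does not sell firearms or ammunition → New Business Authorization exemption does not apply.
[R8] is a worker-owned cooperative (not: is a sole proprietorship) → Operating License not required.
[R9] revenue $1,275,000 ≤ $1,300,000; years in business 11 ≥ 2; does not offer valet parking → Annual License not required.
[R10] operates from an industrially zoned site → exempt from Operating Certificate.
[R11] operates from an industrially zoned site (not: is a home-based business) → Standard Authorization not required.

Cooperative Permit, New Business Authorization, Standard Permit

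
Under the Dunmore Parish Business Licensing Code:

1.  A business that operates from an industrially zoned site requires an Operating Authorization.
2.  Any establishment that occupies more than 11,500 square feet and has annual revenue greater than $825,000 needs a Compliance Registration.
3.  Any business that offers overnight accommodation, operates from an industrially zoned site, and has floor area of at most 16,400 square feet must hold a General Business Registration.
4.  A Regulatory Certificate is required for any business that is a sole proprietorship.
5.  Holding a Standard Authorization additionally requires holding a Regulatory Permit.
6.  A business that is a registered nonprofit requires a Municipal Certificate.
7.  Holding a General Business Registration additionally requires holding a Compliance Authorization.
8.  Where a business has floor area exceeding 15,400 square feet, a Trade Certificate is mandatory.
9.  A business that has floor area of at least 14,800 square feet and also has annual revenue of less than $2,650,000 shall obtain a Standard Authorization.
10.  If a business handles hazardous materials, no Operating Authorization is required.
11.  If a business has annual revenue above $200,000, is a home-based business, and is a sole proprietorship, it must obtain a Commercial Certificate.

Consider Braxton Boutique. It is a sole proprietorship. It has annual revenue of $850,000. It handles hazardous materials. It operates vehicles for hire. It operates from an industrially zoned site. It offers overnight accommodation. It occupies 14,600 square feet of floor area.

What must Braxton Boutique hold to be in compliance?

1. operates from an industrially zoned site → Operating Authorization required.
2. floor area 14,600 square feet > 11,500 square feet; revenue $850,000 > $825,000 → Compliance Registration required.
3. offers overnight accommodation; operates from an industrially zoned site; floor area 14,600 square feet ≤ 16,400 square feet → General Business Registration required.
4. is a sole proprietorship → Regulatory Certificate required.
5. Standard Authorization is not required → no effect.
6. is a sole proprietorship (not: is a registered nonprofit) → Municipal Certificate not required.
7. General Business Registration is required → Compliance Authorization also required.
8. floor area 14,600 square feet ≤ 15,400 square feet → Trade Certificate not required.
9. floor area 14,600 square feet < 14,800 square feet; revenue $850,000 < $2,650,000 → Standard Authorization not required.
10. handles hazardous materials → exempt from Operating Authorization.
11. revenue $850,000 > $200,000; operates from an industrially zoned site (not: is a home-based business); is a sole proprietorship → Commercial Certificate not required.

Compliance Authorization, Compliance Registration, General Business Registration, Regulatory Certificate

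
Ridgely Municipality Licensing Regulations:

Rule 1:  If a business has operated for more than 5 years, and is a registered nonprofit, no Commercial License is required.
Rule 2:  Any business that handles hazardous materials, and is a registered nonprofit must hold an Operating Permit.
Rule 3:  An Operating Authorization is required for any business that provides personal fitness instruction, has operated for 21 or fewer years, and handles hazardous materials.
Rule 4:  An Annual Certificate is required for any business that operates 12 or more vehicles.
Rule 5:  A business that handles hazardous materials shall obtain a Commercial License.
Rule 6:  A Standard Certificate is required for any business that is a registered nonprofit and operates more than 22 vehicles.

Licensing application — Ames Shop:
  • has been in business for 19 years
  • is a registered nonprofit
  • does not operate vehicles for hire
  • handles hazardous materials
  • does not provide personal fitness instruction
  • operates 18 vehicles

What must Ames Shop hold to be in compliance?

Annual Certificate, Operating Permit

Rule 1: years in business 19 > 5; is a registered nonprofit → exempt from Commercial License.
Rule 2: handles hazardous materials; is a registered nonprofit → Operating Permit required.
Rule 3: does not provide personal fitness instruction; years in business 19 ≤ 21; handles hazardous materials → Operating Authorization not required.
Rule 4: vehicles 18 ≥ 12 → Annual Certificate required.
Rule 5: handles hazardous materials → Commercial License required.
Rule 6: is a registered nonprofit; vehicles 18 ≤ 22 → Standard Certificate not required.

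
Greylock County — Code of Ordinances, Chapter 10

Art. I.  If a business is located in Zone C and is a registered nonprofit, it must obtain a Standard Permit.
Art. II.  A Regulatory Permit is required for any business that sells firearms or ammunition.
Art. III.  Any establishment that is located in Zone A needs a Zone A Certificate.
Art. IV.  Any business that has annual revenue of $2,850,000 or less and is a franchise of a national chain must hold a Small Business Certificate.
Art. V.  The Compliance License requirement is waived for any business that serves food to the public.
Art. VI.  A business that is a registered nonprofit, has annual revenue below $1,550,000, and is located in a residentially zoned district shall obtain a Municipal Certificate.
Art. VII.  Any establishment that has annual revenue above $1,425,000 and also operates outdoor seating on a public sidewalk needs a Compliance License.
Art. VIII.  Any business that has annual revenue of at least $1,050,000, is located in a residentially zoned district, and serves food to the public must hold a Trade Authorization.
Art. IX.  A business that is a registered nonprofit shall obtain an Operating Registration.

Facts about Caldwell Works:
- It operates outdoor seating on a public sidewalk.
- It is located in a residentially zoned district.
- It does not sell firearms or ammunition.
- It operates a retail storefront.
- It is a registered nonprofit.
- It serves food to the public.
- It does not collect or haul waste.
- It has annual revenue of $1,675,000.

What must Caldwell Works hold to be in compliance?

Operating Registration, Trade Authorization

Art. I. is located in a residentially zoned district (not: is located in Zone C); is a registered nonprofit → Standard Permit not required.
Art. II. does not sell firearms or ammunition → Regulatory Permit not required.
Art. III. is located in a residentially zoned district (not: is located in Zone A) → Zone A Certificate not required.
Art. IV. revenue $1,675,000 ≤ $2,850,000; is a registered nonprofit (not: is a franchise of a national chain) → Small Business Certificate not required.
Art. V. serves food to the public → exempt from Compliance License.
Art. VI. is a registered nonprofit; revenue $1,675,000 ≥ $1,550,000; is located in a residentially zoned district → Municipal Certificate not required.
Art. VII. revenue $1,675,000 > $1,425,000; operates outdoor seating on a public sidewalk → Compliance License required.
Art. VIII. revenue $1,675,000 ≥ $1,050,000; is located in a residentially zoned district; serves food to the public → Trade Authorization required.
Art. IX. is a registered nonprofit → Operating Registration required.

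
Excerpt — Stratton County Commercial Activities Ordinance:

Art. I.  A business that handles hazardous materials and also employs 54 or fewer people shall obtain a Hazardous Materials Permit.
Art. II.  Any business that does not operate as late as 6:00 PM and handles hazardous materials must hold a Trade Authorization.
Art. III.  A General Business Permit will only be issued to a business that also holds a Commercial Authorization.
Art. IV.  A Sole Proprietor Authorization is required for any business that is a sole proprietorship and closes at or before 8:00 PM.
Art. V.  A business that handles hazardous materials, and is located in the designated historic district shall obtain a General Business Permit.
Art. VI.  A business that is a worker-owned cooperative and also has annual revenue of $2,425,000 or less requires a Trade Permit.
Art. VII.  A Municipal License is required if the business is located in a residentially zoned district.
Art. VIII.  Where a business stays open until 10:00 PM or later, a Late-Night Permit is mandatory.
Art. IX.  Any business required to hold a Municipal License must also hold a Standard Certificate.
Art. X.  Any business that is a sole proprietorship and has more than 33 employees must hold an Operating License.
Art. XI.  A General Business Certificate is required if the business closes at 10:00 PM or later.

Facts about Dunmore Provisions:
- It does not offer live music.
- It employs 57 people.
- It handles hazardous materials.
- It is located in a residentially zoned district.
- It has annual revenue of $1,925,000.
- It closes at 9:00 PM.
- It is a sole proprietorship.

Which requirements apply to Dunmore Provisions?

Art. I. handles hazardous materials; employees 57 > 54 → Hazardous Materials Permit not required.
Art. II. closes 9:00 PM, after 6:00 PM; handles hazardous materials → Trade Authorization not required.
Art. III. General Business Permit is not required → no effect.
Art. IV. is a sole proprietorship; closes 9:00 PM, after 8:00 PM → Sole Proprietor Authorization not required.
Art. V. handles hazardous materials; is located in a residentially zoned district (not: is located in the designated historic district) → General Business Permit not required.
Art. VI. is a sole proprietorship (not: is a worker-owned cooperative); revenue $1,925,000 ≤ $2,425,000 → Trade Permit not required.
Art. VII. is located in a residentially zoned district → Municipal License required.
Art. VIII. closes 9:00 PM, at/before 10:00 PM → Late-Night Permit not required.
Art. IX. Municipal License is required → Standard Certificate also required.
Art. X. is a sole proprietorship; employees 57 > 33 → Operating License required.
Art. XI. closes 9:00 PM, at/before 10:00 PM → General Business Certificate not required.

Municipal License, Operating License, Standard Certificate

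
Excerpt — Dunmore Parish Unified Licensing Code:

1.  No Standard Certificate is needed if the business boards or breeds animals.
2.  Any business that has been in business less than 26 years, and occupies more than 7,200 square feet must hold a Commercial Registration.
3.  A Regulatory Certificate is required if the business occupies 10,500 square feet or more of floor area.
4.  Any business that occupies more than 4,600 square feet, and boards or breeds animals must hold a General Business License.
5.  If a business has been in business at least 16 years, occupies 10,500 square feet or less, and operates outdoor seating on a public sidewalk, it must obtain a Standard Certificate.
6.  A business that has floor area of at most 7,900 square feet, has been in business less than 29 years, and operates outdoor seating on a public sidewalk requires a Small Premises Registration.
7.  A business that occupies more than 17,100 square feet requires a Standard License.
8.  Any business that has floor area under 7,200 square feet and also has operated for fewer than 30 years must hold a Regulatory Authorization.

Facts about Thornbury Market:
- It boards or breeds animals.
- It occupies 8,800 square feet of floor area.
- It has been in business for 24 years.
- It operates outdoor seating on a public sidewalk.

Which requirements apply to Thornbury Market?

Commercial Registration, General Business License

1. boards or breeds animals → exempt from Standard Certificate.
2. years in business 24 < 26; floor area 8,800 square feet > 7,200 square feet → Commercial Registration required.
3. floor area 8,800 square feet < 10,500 square feet → Regulatory Certificate not required.
4. floor area 8,800 square feet > 4,600 square feet; boards or breeds animals → General Business License required.
5. years in business 24 ≥ 16; floor area 8,800 square feet ≤ 10,500 square feet; operates outdoor seating on a public sidewalk → Standard Certificate required.
6. floor area 8,800 square feet > 7,900 square feet; years in business 24 < 29; operates outdoor seating on a public sidewalk → Small Premises Registration not required.
7. floor area 8,800 square feet ≤ 17,100 square feet → Standard License not required.
8. floor area 8,800 square feet ≥ 7,200 square feet; years in business 24 < 30 → Regulatory Authorization not required.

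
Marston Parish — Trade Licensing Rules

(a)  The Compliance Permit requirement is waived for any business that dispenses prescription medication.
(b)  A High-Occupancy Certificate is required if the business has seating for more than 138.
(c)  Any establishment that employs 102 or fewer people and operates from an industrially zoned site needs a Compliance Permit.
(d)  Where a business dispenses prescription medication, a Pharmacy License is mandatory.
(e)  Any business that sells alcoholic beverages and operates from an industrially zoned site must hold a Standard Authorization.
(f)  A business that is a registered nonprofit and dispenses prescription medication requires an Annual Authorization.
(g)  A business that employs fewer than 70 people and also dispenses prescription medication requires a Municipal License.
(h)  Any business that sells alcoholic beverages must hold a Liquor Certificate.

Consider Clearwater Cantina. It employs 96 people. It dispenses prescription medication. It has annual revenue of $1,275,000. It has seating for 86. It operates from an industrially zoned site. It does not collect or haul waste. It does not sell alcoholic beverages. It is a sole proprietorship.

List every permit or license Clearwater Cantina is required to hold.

(a) dispenses prescription medication → exempt from Compliance Permit.
(b) seating 86 ≤ 138 → High-Occupancy Certificate not required.
(c) employees 96 ≤ 102; operates from an industrially zoned site → Compliance Permit required.
(d) dispenses prescription medication → Pharmacy License required.
(e) does not sell alcoholic beverages; operates from an industrially zoned site → Standard Authorization not required.
(f) is a sole proprietorship (not: is a registered nonprofit); dispenses prescription medication → Annual Authorization not required.
(g) employees 96 ≥ 70; dispenses prescription medication → Municipal License not required.
(h) does not sell alcoholic beverages → Liquor Certificate not required.

Pharmacy License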